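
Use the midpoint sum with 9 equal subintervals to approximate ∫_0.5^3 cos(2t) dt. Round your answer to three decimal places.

Δt = (3 − 0.5)/9 = 5/18.
Midpoints: 23/36, 11/12, 43/36, 53/36, 1.75, 73/36, 83/36, 31/12, 103/36.
f(23/36) ≈ 0.289, f(11/12) ≈ -0.260, f(43/36) ≈ -0.730, f(53/36) ≈ -0.981, f(1.75) ≈ -0.936, f(73/36) ≈ -0.611, f(83/36) ≈ -0.101, f(31/12) ≈ 0.439, f(103/36) ≈ 0.847.
Sum = Δt · [f(23/36) + f(11/12) + f(43/36) + ...].
Sum ≈ -0.568.

-0.568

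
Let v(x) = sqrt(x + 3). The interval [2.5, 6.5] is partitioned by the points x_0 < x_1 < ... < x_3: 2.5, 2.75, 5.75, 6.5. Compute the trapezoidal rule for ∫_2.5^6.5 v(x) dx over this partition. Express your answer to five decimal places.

10.89192

Subinterval widths: 0.25, 3, 0.75.
v(2.5) ≈ 2.34521, v(2.75) ≈ 2.39792, v(5.75) ≈ 2.95804, v(6.5) ≈ 3.08221.
On each subinterval the trapezoid contributes (Δx_i/2)·[v(x_{i-1}) + v(x_i)].
Sum ≈ 10.89192.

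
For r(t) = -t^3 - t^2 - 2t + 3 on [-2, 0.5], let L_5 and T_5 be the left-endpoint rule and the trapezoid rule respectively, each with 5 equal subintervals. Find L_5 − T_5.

2.34375

L_5 = 15.
T_5 = 12.65625.
L_5 − T_5 = 2.34375.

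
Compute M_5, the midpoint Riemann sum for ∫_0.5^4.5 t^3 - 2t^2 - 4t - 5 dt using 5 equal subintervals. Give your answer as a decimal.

Δt = (4.5 − 0.5)/5 = 0.8.
Midpoints: 0.9, 1.7, 2.5, 3.3, 4.1.
f(0.9) = -9.491, f(1.7) = -12.667, f(2.5) = -11.875, f(3.3) = -4.043, f(4.1) = 13.901.
Sum = Δt · [f(0.9) + f(1.7) + f(2.5) + f(3.3) + f(4.1)].
Sum = -19.34.

-19.34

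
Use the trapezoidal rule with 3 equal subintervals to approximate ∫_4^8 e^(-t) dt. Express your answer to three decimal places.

0.021

Δt = (8 − 4)/3 = 4/3.
f(4) ≈ 0.018, f(16/3) ≈ 0.005, f(20/3) ≈ 0.001, f(8) ≈ 0.000.
T_3 = (Δt/2)·[f(t_0) + 2f(t_1) + 2f(t_2) + f(t_3)].
Sum ≈ 0.021.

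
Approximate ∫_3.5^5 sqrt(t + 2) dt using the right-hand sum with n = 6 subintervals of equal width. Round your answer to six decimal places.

3.785186

Δt = (5 − 3.5)/6 = 0.25.
Right endpoints: 3.75, 4, 4.25, 4.5, 4.75, 5.
f(3.75) ≈ 2.397916, f(4) ≈ 2.449490, f(4.25) ≈ 2.500000, f(4.5) ≈ 2.549510, f(4.75) ≈ 2.598076, f(5) ≈ 2.645751.
Sum = Δt · [f(3.75) + f(4) + f(4.25) + ...].
Sum ≈ 3.785186.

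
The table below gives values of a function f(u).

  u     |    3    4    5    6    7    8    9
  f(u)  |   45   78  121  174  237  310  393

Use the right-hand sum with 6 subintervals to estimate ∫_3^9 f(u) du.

Δu = 1.
Sum = 1·[78 + 121 + 174 + 237 + 310 + 393] = 1313.

1313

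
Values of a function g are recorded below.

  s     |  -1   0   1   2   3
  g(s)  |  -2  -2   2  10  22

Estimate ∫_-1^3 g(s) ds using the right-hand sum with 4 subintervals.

Δs = 1.
Sum = 1·[(-2) + 2 + 10 + 22] = 32.

32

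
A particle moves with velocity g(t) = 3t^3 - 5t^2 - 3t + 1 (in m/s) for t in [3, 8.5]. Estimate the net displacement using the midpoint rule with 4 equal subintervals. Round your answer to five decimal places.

Δt = (8.5 − 3)/4 = 1.375.
Midpoints: 3.6875, 5.0625, 6.4375, 7.8125.
g(3.6875) = 296441/4096, g(5.0625) = 1011331/4096, g(6.4375) = 2354453/4096, g(7.8125) = 4517471/4096.
Sum = Δt · [g(3.6875) + g(5.0625) + g(6.4375) + g(7.8125)].
Sum ≈ 2745.86963.

2745.86963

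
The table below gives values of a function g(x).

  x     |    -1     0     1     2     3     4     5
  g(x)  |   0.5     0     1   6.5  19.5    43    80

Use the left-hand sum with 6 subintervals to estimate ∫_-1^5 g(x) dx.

Δx = 1.
Sum = 1·[0.5 + 0 + 1 + 6.5 + 19.5 + 43] = 70.5.

70.5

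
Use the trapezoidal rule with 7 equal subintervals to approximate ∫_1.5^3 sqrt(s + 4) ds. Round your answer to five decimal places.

3.74765

Δs = (3 − 1.5)/7 = 3/14.
f(1.5) ≈ 2.34521, f(12/7) ≈ 2.39046, f(27/14) ≈ 2.43487, f(15/7) ≈ 2.47848, f(33/14) ≈ 2.52134, f(18/7) ≈ 2.56348, f(39/14) ≈ 2.60494, f(3) ≈ 2.64575.
T_7 = (Δs/2)·[f(s_0) + 2f(s_1) + ... + 2f(s_{6}) + f(s_7)].
Sum ≈ 3.74765.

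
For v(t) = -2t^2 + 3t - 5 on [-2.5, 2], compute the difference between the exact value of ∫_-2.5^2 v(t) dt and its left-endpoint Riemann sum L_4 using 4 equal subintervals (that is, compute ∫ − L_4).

Exact integral: ∫_-2.5^2 v(t) dt = -41.625.
L_4 = -53.6484375.
Error = -41.625 − (-53.6484375) = 12.0234375.

12.0234375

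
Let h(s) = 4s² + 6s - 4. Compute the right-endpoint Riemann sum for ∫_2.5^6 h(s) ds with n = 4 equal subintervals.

405.453125

Δs = (6 − 2.5)/4 = 0.875.
Right endpoints: 3.375, 4.25, 5.125, 6.
h(3.375) = 61.8125, h(4.25) = 93.75, h(5.125) = 131.8125, h(6) = 176.
Sum = Δs · [h(3.375) + h(4.25) + h(5.125) + h(6)].
Sum = 405.453125.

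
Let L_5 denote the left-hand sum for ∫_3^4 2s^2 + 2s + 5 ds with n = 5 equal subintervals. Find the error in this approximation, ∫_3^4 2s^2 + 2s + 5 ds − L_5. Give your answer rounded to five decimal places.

Exact integral: ∫_3^4 f(s) ds ≈ 36.6666667.
L_5 = 35.08.
Error ≈ 36.6666667 − 35.08 ≈ 1.58667.

1.58667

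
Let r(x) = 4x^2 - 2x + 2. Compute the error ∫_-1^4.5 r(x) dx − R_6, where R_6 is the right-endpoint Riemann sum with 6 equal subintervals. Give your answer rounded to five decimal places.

Exact integral: ∫_-1^4.5 r(x) dx ≈ 114.5833333.
R_6 ≈ 147.9143519.
Error ≈ 114.5833333 − 147.9143519 ≈ -33.33102.

-33.33102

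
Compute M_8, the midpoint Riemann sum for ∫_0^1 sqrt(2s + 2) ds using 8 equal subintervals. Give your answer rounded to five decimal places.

Δs = (1 − 0)/8 = 0.125.
Midpoints: 0.0625, 0.1875, 0.3125, 0.4375, 0.5625, 0.6875, 0.8125, 0.9375.
f(0.0625) ≈ 1.45774, f(0.1875) ≈ 1.54110, f(0.3125) ≈ 1.62019, f(0.4375) ≈ 1.69558, f(0.5625) ≈ 1.76777, f(0.6875) ≈ 1.83712, f(0.8125) ≈ 1.90394, f(0.9375) ≈ 1.96850.
Sum = Δs · [f(0.0625) + f(0.1875) + f(0.3125) + ...].
Sum ≈ 1.72399.

1.72399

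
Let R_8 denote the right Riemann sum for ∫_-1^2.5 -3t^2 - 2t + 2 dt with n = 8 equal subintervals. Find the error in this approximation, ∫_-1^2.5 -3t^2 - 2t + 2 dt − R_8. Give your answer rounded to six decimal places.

5.311523

Exact integral: ∫_-1^2.5 f(t) dt = -14.875.
R_8 ≈ -20.18652344.
Error ≈ -14.875 − (-20.18652344) ≈ 5.311523.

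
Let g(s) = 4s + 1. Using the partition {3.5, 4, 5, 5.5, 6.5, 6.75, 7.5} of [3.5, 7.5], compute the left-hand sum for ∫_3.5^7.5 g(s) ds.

85.75

Subinterval widths: 0.5, 1, 0.5, 1, 0.25, 0.75.
Left endpoints: 3.5, 4, 5, 5.5, 6.5, 6.75.
g(3.5) = 15, g(4) = 17, g(5) = 21, g(5.5) = 23, g(6.5) = 27, g(6.75) = 28.
Sum = Σ Δs_i · g(s_i).
Sum = 85.75.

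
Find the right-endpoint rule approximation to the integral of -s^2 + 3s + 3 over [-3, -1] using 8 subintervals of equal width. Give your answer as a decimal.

Δs = (-1 − (-3))/8 = 0.25.
Right endpoints: -2.75, -2.5, -2.25, -2, -1.75, -1.5, -1.25, -1.
f(-2.75) = -12.8125, f(-2.5) = -10.75, f(-2.25) = -8.8125, f(-2) = -7, f(-1.75) = -5.3125, f(-1.5) = -3.75, f(-1.25) = -2.3125, f(-1) = -1.
Sum = Δs · [f(-2.75) + f(-2.5) + f(-2.25) + ...].
Sum = -12.9375.

-12.9375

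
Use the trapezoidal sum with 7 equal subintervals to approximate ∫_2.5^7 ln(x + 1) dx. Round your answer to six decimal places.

7.745337

Δx = (7 − 2.5)/7 = 9/14.
f(2.5) ≈ 1.252763, f(22/7) ≈ 1.421386, f(53/14) ≈ 1.565635, f(31/7) ≈ 1.691676, f(71/14) ≈ 1.803594, f(40/7) ≈ 1.904237, f(89/14) ≈ 1.995672, f(7) ≈ 2.079442.
T_7 = (Δx/2)·[f(x_0) + 2f(x_1) + ... + 2f(x_{6}) + f(x_7)].
Sum ≈ 7.745337.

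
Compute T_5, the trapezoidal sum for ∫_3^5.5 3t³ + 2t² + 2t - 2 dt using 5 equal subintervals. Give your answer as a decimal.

738.90625

Δt = (5.5 − 3)/5 = 0.5.
f(3) = 103, f(3.5) = 158.125, f(4) = 230, f(4.5) = 320.875, f(5) = 433, f(5.5) = 568.625.
T_5 = (Δt/2)·[f(t_0) + 2f(t_1) + ... + 2f(t_{4}) + f(t_5)].
Sum = 738.90625.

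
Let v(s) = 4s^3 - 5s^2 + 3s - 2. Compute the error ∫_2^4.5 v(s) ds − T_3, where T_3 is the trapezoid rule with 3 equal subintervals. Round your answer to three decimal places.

-9.838

Exact integral: ∫_2^4.5 v(s) ds ≈ 274.89583.
T_3 ≈ 284.73380.
Error ≈ 274.89583 − 284.73380 ≈ -9.838.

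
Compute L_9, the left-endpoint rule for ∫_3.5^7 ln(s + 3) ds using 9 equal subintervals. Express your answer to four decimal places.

7.2747

Δs = (7 − 3.5)/9 = 7/18.
Left endpoints: 3.5, 35/9, 77/18, 14/3, 91/18, 49/9, 35/6, 56/9, 119/18.
f(3.5) ≈ 1.8718, f(35/9) ≈ 1.9299, f(77/18) ≈ 1.9848, f(14/3) ≈ 2.0369, f(91/18) ≈ 2.0864, f(49/9) ≈ 2.1335, f(35/6) ≈ 2.1785, f(56/9) ≈ 2.2216, f(119/18) ≈ 2.2629.
Sum = Δs · [f(3.5) + f(35/9) + f(77/18) + ...].
Sum ≈ 7.2747.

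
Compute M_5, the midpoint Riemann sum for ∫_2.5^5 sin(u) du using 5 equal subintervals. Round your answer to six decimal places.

Δu = (5 − 2.5)/5 = 0.5.
Midpoints: 2.75, 3.25, 3.75, 4.25, 4.75.
f(2.75) ≈ 0.381661, f(3.25) ≈ -0.108195, f(3.75) ≈ -0.571561, f(4.25) ≈ -0.894989, f(4.75) ≈ -0.999293.
Sum = Δu · [f(2.75) + f(3.25) + f(3.75) + f(4.25) + f(4.75)].
Sum ≈ -1.096189.

-1.096189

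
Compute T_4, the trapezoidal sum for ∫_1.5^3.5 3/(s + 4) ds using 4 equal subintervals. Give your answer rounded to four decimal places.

0.9314

Δs = (3.5 − 1.5)/4 = 0.5.
f(1.5) = 6/11, f(2) = 0.5, f(2.5) = 6/13, f(3) = 3/7, f(3.5) = 0.4.
T_4 = (Δs/2)·[f(s_0) + 2f(s_1) + 2f(s_2) + 2f(s_3) + f(s_4)].
Sum ≈ 0.9314.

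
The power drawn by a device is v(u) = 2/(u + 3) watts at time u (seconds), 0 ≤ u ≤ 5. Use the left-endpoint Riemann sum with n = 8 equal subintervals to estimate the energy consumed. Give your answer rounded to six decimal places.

Δu = (5 − 0)/8 = 0.625.
Left endpoints: 0, 0.625, 1.25, 1.875, 2.5, 3.125, 3.75, 4.375.
v(0) = 2/3, v(0.625) = 16/29, v(1.25) = 8/17, v(1.875) = 16/39, v(2.5) = 4/11, v(3.125) = 16/49, v(3.75) = 8/27, v(4.375) = 16/59.
Sum = Δu · [v(0) + v(0.625) + v(1.25) + ...].
Sum ≈ 2.098053.

2.098053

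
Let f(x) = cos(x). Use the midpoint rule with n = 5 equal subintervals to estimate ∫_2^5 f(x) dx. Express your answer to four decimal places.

-1.8965

Δx = (5 − 2)/5 = 0.6.
Midpoints: 2.3, 2.9, 3.5, 4.1, 4.7.
f(2.3) ≈ -0.6663, f(2.9) ≈ -0.9710, f(3.5) ≈ -0.9365, f(4.1) ≈ -0.5748, f(4.7) ≈ -0.0124.
Sum = Δx · [f(2.3) + f(2.9) + f(3.5) + f(4.1) + f(4.7)].
Sum ≈ -1.8965.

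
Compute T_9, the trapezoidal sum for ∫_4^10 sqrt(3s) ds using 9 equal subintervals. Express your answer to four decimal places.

Δs = (10 − 4)/9 = 2/3.
f(4) ≈ 3.4641, f(14/3) ≈ 3.7417, f(16/3) ≈ 4.0000, f(6) ≈ 4.2426, f(20/3) ≈ 4.4721, f(22/3) ≈ 4.6904, f(8) ≈ 4.8990, f(26/3) ≈ 5.0990, f(28/3) ≈ 5.2915, f(10) ≈ 5.4772.
T_9 = (Δs/2)·[f(s_0) + 2f(s_1) + ... + 2f(s_{8}) + f(s_9)].
Sum ≈ 27.2713.

27.2713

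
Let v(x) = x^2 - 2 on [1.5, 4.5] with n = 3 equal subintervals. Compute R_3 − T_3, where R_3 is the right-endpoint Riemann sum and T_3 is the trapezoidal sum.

R_3 = 32.75.
T_3 = 23.75.
R_3 − T_3 = 9.

9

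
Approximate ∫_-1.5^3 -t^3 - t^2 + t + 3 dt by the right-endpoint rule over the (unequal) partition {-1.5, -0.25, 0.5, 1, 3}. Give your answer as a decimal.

Subinterval widths: 1.25, 0.75, 0.5, 2.
Right endpoints: -0.25, 0.5, 1, 3.
f(-0.25) = 2.703125, f(0.5) = 3.125, f(1) = 2, f(3) = -30.
Sum = Σ Δt_i · f(t_i).
Sum = -53.27734375.

-53.27734375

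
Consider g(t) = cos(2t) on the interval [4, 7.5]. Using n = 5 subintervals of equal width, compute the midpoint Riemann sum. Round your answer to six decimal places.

Δt = (7.5 − 4)/5 = 0.7.
Midpoints: 4.35, 5.05, 5.75, 6.45, 7.15.
g(4.35) ≈ -0.748647, g(5.05) ≈ -0.780568, g(5.75) ≈ 0.483305, g(6.45) ≈ 0.944860, g(7.15) ≈ -0.162114.
Sum = Δt · [g(4.35) + g(5.05) + g(5.75) + g(6.45) + g(7.15)].
Sum ≈ -0.184215.

-0.184215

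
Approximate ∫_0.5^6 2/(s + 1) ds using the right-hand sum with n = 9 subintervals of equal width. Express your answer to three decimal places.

2.787

Δs = (6 − 0.5)/9 = 11/18.
Right endpoints: 10/9, 31/18, 7/3, 53/18, 32/9, 25/6, 43/9, 97/18, 6.
f(10/9) = 18/19, f(31/18) = 36/49, f(7/3) = 0.6, f(53/18) = 36/71, f(32/9) = 18/41, f(25/6) = 12/31, f(43/9) = 9/26, f(97/18) = 36/115, f(6) = 2/7.
Sum = Δs · [f(10/9) + f(31/18) + f(7/3) + ...].
Sum ≈ 2.787.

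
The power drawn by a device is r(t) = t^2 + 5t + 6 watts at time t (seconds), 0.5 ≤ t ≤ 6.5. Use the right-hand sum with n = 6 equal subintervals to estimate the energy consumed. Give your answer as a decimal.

Δt = (6.5 − 0.5)/6 = 1.
Right endpoints: 1.5, 2.5, 3.5, 4.5, 5.5, 6.5.
r(1.5) = 15.75, r(2.5) = 24.75, r(3.5) = 35.75, r(4.5) = 48.75, r(5.5) = 63.75, r(6.5) = 80.75.
Sum = Δt · [r(1.5) + r(2.5) + r(3.5) + ...].
Sum = 269.5.

269.5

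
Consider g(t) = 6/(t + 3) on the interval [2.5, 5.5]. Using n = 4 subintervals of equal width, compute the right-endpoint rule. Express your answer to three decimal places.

Δt = (5.5 − 2.5)/4 = 0.75.
Right endpoints: 3.25, 4, 4.75, 5.5.
g(3.25) = 0.96, g(4) = 6/7, g(4.75) = 24/31, g(5.5) = 12/17.
Sum = Δt · [g(3.25) + g(4) + g(4.75) + g(5.5)].
Sum ≈ 2.473.

2.473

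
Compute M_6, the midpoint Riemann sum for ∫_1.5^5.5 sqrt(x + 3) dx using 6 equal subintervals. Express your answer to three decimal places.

Δx = (5.5 − 1.5)/6 = 2/3.
Midpoints: 11/6, 2.5, 19/6, 23/6, 4.5, 31/6.
f(11/6) ≈ 2.198, f(2.5) ≈ 2.345, f(19/6) ≈ 2.483, f(23/6) ≈ 2.614, f(4.5) ≈ 2.739, f(31/6) ≈ 2.858.
Sum = Δx · [f(11/6) + f(2.5) + f(19/6) + ...].
Sum ≈ 10.158.

10.158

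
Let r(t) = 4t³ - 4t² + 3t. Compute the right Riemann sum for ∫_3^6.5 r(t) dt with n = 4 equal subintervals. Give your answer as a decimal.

Δt = (6.5 − 3)/4 = 0.875.
Right endpoints: 3.875, 4.75, 5.625, 6.5.
r(3.875) = 184.3046875, r(4.75) = 352.6875, r(5.625) = 602.2265625, r(6.5) = 949.
Sum = Δt · [r(3.875) + r(4.75) + r(5.625) + r(6.5)].
Sum = 1827.19140625.

1827.19140625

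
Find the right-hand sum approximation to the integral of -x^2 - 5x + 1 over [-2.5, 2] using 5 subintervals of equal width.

Δx = (2 − (-2.5))/5 = 0.9.
Right endpoints: -1.6, -0.7, 0.2, 1.1, 2.
f(-1.6) = 6.44, f(-0.7) = 4.01, f(0.2) = -0.04, f(1.1) = -5.71, f(2) = -13.
Sum = Δx · [f(-1.6) + f(-0.7) + f(0.2) + f(1.1) + f(2)].
Sum = -7.47.

-7.47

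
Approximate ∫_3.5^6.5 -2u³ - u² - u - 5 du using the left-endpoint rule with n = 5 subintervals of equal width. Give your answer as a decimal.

Δu = (6.5 − 3.5)/5 = 0.6.
Left endpoints: 3.5, 4.1, 4.7, 5.3, 5.9.
f(3.5) = -106.5, f(4.1) = -163.752, f(4.7) = -239.436, f(5.3) = -336.144, f(5.9) = -456.468.
Sum = Δu · [f(3.5) + f(4.1) + f(4.7) + f(5.3) + f(5.9)].
Sum = -781.38.

-781.38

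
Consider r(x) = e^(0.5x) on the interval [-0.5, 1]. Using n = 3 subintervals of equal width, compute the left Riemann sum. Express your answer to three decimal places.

Δx = (1 − (-0.5))/3 = 0.5.
Left endpoints: -0.5, 0, 0.5.
r(-0.5) ≈ 0.779, r(0) ≈ 1.000, r(0.5) ≈ 1.284.
Sum = Δx · [r(-0.5) + r(0) + r(0.5)].
Sum ≈ 1.531.

1.531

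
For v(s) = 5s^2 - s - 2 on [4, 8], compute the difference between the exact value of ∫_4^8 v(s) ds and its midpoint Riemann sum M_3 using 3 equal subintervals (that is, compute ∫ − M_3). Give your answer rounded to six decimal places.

2.962963

Exact integral: ∫_4^8 v(s) ds ≈ 714.66666667.
M_3 ≈ 711.70370370.
Error ≈ 714.66666667 − 711.70370370 ≈ 2.962963.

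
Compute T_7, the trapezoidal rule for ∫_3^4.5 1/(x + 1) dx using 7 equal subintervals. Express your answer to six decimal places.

Δx = (4.5 − 3)/7 = 3/14.
f(3) = 0.25, f(45/14) = 14/59, f(24/7) = 7/31, f(51/14) = 14/65, f(27/7) = 7/34, f(57/14) = 14/71, f(30/7) = 7/37, f(4.5) = 2/11.
T_7 = (Δx/2)·[f(x_0) + 2f(x_1) + ... + 2f(x_{6}) + f(x_7)].
Sum ≈ 0.318566.

0.318566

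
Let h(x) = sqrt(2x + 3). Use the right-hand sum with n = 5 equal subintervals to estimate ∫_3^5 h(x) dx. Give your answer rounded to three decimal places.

6.744

Δx = (5 − 3)/5 = 0.4.
Right endpoints: 3.4, 3.8, 4.2, 4.6, 5.
h(3.4) ≈ 3.130, h(3.8) ≈ 3.256, h(4.2) ≈ 3.376, h(4.6) ≈ 3.493, h(5) ≈ 3.606.
Sum = Δx · [h(3.4) + h(3.8) + h(4.2) + h(4.6) + h(5)].
Sum ≈ 6.744.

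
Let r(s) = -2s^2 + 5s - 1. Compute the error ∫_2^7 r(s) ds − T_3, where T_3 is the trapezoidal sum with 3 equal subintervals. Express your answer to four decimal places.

4.6296

Exact integral: ∫_2^7 r(s) ds ≈ -115.833333.
T_3 ≈ -120.462963.
Error ≈ -115.833333 − (-120.462963) ≈ 4.6296.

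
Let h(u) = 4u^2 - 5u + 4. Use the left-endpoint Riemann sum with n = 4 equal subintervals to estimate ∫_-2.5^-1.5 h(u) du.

Δu = (-1.5 − (-2.5))/4 = 0.25.
Left endpoints: -2.5, -2.25, -2, -1.75.
h(-2.5) = 41.5, h(-2.25) = 35.5, h(-2) = 30, h(-1.75) = 25.
Sum = Δu · [h(-2.5) + h(-2.25) + h(-2) + h(-1.75)].
Sum = 33.

33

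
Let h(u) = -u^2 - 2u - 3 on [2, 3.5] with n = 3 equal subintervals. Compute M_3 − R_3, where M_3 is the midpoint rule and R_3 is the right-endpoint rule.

M_3 = -24.34375.
R_3 = -27.25.
M_3 − R_3 = 2.90625.

2.90625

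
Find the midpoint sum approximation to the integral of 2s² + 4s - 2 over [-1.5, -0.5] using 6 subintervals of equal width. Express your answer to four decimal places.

Δs = (-0.5 − (-1.5))/6 = 1/6.
Midpoints: -17/12, -1.25, -13/12, -11/12, -0.75, -7/12.
f(-17/12) = -263/72, f(-1.25) = -3.875, f(-13/12) = -287/72, f(-11/12) = -287/72, f(-0.75) = -3.875, f(-7/12) = -263/72.
Sum = Δs · [f(-17/12) + f(-1.25) + f(-13/12) + ...].
Sum ≈ -3.8380.

-3.8380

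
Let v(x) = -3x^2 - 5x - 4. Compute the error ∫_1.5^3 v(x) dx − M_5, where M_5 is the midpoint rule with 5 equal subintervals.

-0.03375

Exact integral: ∫_1.5^3 v(x) dx = -46.5.
M_5 = -46.46625.
Error = -46.5 − (-46.46625) = -0.03375.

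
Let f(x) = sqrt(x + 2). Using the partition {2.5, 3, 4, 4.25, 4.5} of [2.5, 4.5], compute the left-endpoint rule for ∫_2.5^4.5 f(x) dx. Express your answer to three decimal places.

4.534

Subinterval widths: 0.5, 1, 0.25, 0.25.
Left endpoints: 2.5, 3, 4, 4.25.
f(2.5) ≈ 2.121, f(3) ≈ 2.236, f(4) ≈ 2.449, f(4.25) ≈ 2.500.
Sum = Σ Δx_i · f(x_i).
Sum ≈ 4.534.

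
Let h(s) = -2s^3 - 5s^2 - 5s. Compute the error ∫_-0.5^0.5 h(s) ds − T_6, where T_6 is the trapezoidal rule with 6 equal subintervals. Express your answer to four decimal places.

Exact integral: ∫_-0.5^0.5 h(s) ds ≈ -0.416667.
T_6 ≈ -0.439815.
Error ≈ -0.416667 − (-0.439815) ≈ 0.0231.

0.0231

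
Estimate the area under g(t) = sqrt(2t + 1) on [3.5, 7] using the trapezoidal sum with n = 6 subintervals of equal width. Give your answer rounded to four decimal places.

Δt = (7 − 3.5)/6 = 7/12.
g(3.5) ≈ 2.8284, g(49/12) ≈ 3.0277, g(14/3) ≈ 3.2146, g(5.25) ≈ 3.3912, g(35/6) ≈ 3.5590, g(77/12) ≈ 3.7193, g(7) ≈ 3.8730.
T_6 = (Δt/2)·[g(t_0) + 2g(t_1) + ... + 2g(t_{5}) + g(t_6)].
Sum ≈ 11.8197.

11.8197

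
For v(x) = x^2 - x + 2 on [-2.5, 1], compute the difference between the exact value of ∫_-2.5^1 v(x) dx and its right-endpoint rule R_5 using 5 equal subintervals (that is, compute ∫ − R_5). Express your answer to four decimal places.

2.7767

Exact integral: ∫_-2.5^1 v(x) dx ≈ 15.166667.
R_5 = 12.39.
Error ≈ 15.166667 − 12.39 ≈ 2.7767.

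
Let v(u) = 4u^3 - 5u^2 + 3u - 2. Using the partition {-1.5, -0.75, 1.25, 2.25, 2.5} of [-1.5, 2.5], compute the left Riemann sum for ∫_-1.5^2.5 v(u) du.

-32.9375

Subinterval widths: 0.75, 2, 1, 0.25.
Left endpoints: -1.5, -0.75, 1.25, 2.25.
v(-1.5) = -31.25, v(-0.75) = -8.75, v(1.25) = 1.75, v(2.25) = 25.
Sum = Σ Δu_i · v(u_i).
Sum = -32.9375.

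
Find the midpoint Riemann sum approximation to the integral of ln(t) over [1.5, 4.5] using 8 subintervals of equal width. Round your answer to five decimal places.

3.16274

Δt = (4.5 − 1.5)/8 = 0.375.
Midpoints: 1.6875, 2.0625, 2.4375, 2.8125, 3.1875, 3.5625, 3.9375, 4.3125.
f(1.6875) ≈ 0.52325, f(2.0625) ≈ 0.72392, f(2.4375) ≈ 0.89097, f(2.8125) ≈ 1.03407, f(3.1875) ≈ 1.15924, f(3.5625) ≈ 1.27046, f(3.9375) ≈ 1.37055, f(4.3125) ≈ 1.46152.
Sum = Δt · [f(1.6875) + f(2.0625) + f(2.4375) + ...].
Sum ≈ 3.16274.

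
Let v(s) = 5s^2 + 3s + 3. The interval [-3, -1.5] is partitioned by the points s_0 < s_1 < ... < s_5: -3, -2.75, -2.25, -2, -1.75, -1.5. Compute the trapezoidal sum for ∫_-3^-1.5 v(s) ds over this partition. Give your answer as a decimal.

Subinterval widths: 0.25, 0.5, 0.25, 0.25, 0.25.
v(-3) = 39, v(-2.75) = 32.5625, v(-2.25) = 21.5625, v(-2) = 17, v(-1.75) = 13.0625, v(-1.5) = 9.75.
On each subinterval the trapezoid contributes (Δs_i/2)·[v(s_{i-1}) + v(s_i)].
Sum = 33.90625.

33.90625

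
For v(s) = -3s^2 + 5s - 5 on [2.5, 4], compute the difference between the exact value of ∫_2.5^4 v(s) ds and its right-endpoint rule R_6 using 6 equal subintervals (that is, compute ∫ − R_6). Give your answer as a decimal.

2.765625

Exact integral: ∫_2.5^4 v(s) ds = -31.5.
R_6 = -34.265625.
Error = -31.5 − (-34.265625) = 2.765625.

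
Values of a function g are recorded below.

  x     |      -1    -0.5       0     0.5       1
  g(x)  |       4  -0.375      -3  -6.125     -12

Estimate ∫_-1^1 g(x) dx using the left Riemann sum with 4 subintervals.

-2.75

Δx = 0.5.
Sum = 0.5·[4 + (-0.375) + (-3) + (-6.125)] = -2.75.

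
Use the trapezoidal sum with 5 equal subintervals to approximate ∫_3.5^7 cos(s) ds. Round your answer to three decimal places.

0.966

Δs = (7 − 3.5)/5 = 0.7.
f(3.5) ≈ -0.936, f(4.2) ≈ -0.490, f(4.9) ≈ 0.187, f(5.6) ≈ 0.776, f(6.3) ≈ 1.000, f(7) ≈ 0.754.
T_5 = (Δs/2)·[f(s_0) + 2f(s_1) + ... + 2f(s_{4}) + f(s_5)].
Sum ≈ 0.966.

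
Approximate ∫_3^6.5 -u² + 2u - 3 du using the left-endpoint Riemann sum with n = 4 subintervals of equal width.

-48.75390625

Δu = (6.5 − 3)/4 = 0.875.
Left endpoints: 3, 3.875, 4.75, 5.625.
f(3) = -6, f(3.875) = -10.265625, f(4.75) = -16.0625, f(5.625) = -23.390625.
Sum = Δu · [f(3) + f(3.875) + f(4.75) + f(5.625)].
Sum = -48.75390625.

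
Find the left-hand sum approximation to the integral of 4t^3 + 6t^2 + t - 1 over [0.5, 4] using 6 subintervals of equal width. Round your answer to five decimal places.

291.50868

Δt = (4 − 0.5)/6 = 7/12.
Left endpoints: 0.5, 13/12, 5/3, 2.25, 17/6, 41/12.
f(0.5) = 1.5, f(13/12) = 5275/432, f(5/3) = 968/27, f(2.25) = 77.1875, f(17/6) = 7613/54, f(41/12) = 100223/432.
Sum = Δt · [f(0.5) + f(13/12) + f(5/3) + ...].
Sum ≈ 291.50868.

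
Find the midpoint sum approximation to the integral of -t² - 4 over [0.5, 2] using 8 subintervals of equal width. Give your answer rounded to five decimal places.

Δt = (2 − 0.5)/8 = 0.1875.
Midpoints: 0.59375, 0.78125, 0.96875, 1.15625, 1.34375, 1.53125, 1.71875, 1.90625.
f(0.59375) = -4457/1024, f(0.78125) = -4721/1024, f(0.96875) = -5057/1024, f(1.15625) = -5465/1024, f(1.34375) = -5945/1024, f(1.53125) = -6497/1024, f(1.71875) = -7121/1024, f(1.90625) = -7817/1024.
Sum = Δt · [f(0.59375) + f(0.78125) + f(0.96875) + ...].
Sum ≈ -8.62061.

-8.62061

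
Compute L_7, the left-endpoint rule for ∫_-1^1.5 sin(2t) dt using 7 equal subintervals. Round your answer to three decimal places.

0.087

Δt = (1.5 − (-1))/7 = 5/14.
Left endpoints: -1, -9/14, -2/7, 1/14, 3/7, 11/14, 8/7.
f(-1) ≈ -0.909, f(-9/14) ≈ -0.960, f(-2/7) ≈ -0.541, f(1/14) ≈ 0.142, f(3/7) ≈ 0.756, f(11/14) ≈ 1.000, f(8/7) ≈ 0.755.
Sum = Δt · [f(-1) + f(-9/14) + f(-2/7) + ...].
Sum ≈ 0.087.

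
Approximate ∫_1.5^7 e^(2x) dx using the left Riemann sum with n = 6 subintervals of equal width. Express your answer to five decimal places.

Δx = (7 − 1.5)/6 = 11/12.
Left endpoints: 1.5, 29/12, 10/3, 4.25, 31/6, 73/12.
f(1.5) ≈ 20.08554, f(29/12) ≈ 125.62903, f(10/3) ≈ 785.77199, f(4.25) ≈ 4914.76884, f(31/6) ≈ 30740.40934, f(73/12) ≈ 192272.06759.
Sum = Δx · [f(1.5) + f(29/12) + f(10/3) + ...].
Sum ≈ 209787.17130.

209787.17130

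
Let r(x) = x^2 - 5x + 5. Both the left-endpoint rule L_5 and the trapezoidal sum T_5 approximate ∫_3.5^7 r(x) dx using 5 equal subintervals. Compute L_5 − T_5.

L_5 = 19.215.
T_5 = 25.9525.
L_5 − T_5 = -6.7375.

-6.7375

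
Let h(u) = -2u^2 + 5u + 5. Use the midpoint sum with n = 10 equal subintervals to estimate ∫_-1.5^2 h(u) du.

Δu = (2 − (-1.5))/10 = 0.35.
Midpoints: -1.325, -0.975, -0.625, -0.275, 0.075, 0.425, 0.775, 1.125, 1.475, 1.825.
h(-1.325) = -5.13625, h(-0.975) = -1.77625, h(-0.625) = 1.09375, h(-0.275) = 3.47375, h(0.075) = 5.36375, h(0.425) = 6.76375, h(0.775) = 7.67375, h(1.125) = 8.09375, h(1.475) = 8.02375, h(1.825) = 7.46375.
Sum = Δu · [h(-1.325) + h(-0.975) + h(-0.625) + ...].
Sum = 14.363125.

14.363125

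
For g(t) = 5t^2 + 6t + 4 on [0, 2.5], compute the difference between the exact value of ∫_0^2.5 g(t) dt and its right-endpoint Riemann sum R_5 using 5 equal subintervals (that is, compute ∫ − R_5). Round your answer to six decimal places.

-12.083333

Exact integral: ∫_0^2.5 g(t) dt ≈ 54.79166667.
R_5 = 66.875.
Error ≈ 54.79166667 − 66.875 ≈ -12.083333.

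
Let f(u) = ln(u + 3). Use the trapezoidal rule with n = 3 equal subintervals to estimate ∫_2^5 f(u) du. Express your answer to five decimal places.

Δu = (5 − 2)/3 = 1.
f(2) ≈ 1.60944, f(3) ≈ 1.79176, f(4) ≈ 1.94591, f(5) ≈ 2.07944.
T_3 = (Δu/2)·[f(u_0) + 2f(u_1) + 2f(u_2) + f(u_3)].
Sum ≈ 5.58211.

5.58211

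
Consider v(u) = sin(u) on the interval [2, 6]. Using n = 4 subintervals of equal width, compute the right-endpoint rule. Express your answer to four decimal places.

Δu = (6 − 2)/4 = 1.
Right endpoints: 3, 4, 5, 6.
v(3) ≈ 0.1411, v(4) ≈ -0.7568, v(5) ≈ -0.9589, v(6) ≈ -0.2794.
Sum = Δu · [v(3) + v(4) + v(5) + v(6)].
Sum ≈ -1.8540.

-1.8540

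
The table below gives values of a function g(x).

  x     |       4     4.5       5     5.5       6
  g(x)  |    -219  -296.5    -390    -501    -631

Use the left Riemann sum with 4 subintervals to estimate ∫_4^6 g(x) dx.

-703.25

Δx = 0.5.
Sum = 0.5·[(-219) + (-296.5) + (-390) + (-501)] = -703.25.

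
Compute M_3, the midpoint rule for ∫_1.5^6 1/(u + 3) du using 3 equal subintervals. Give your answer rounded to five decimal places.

Δu = (6 − 1.5)/3 = 1.5.
Midpoints: 2.25, 3.75, 5.25.
f(2.25) = 4/21, f(3.75) = 4/27, f(5.25) = 4/33.
Sum = Δu · [f(2.25) + f(3.75) + f(5.25)].
Sum ≈ 0.68975.

0.68975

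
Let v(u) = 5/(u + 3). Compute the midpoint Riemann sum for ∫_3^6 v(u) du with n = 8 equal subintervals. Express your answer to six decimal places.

2.026874

Δu = (6 − 3)/8 = 0.375.
Midpoints: 3.1875, 3.5625, 3.9375, 4.3125, 4.6875, 5.0625, 5.4375, 5.8125.
v(3.1875) = 80/99, v(3.5625) = 16/21, v(3.9375) = 80/111, v(4.3125) = 80/117, v(4.6875) = 80/123, v(5.0625) = 80/129, v(5.4375) = 16/27, v(5.8125) = 80/141.
Sum = Δu · [v(3.1875) + v(3.5625) + v(3.9375) + ...].
Sum ≈ 2.026874.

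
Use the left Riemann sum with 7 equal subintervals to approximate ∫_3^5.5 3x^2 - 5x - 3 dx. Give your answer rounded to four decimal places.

Δx = (5.5 − 3)/7 = 5/14.
Left endpoints: 3, 47/14, 26/7, 57/14, 31/7, 67/14, 36/7.
f(3) = 9, f(47/14) = 2749/196, f(26/7) = 971/49, f(57/14) = 5169/196, f(31/7) = 1651/49, f(67/14) = 8189/196, f(36/7) = 2481/49.
Sum = Δx · [f(3) + f(47/14) + f(26/7) + ...].
Sum ≈ 69.7577.

69.7577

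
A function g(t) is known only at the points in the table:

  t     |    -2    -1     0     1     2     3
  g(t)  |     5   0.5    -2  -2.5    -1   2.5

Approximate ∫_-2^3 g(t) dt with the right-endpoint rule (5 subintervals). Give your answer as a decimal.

Δt = 1.
Sum = 1·[0.5 + (-2) + (-2.5) + (-1) + 2.5] = -2.5.

-2.5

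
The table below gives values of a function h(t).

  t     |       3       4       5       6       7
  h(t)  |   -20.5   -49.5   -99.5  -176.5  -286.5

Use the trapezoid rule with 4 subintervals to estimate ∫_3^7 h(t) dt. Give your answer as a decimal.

Δt = 1.
T_4 = (1/2)·[(-20.5) + 2·(-49.5) + 2·(-99.5) + 2·(-176.5) + (-286.5)] = -479.

-479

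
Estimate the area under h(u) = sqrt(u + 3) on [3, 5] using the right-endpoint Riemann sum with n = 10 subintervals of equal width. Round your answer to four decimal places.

Δu = (5 − 3)/10 = 0.2.
Right endpoints: 3.2, 3.4, 3.6, 3.8, 4, 4.2, 4.4, 4.6, 4.8, 5.
h(3.2) ≈ 2.4900, h(3.4) ≈ 2.5298, h(3.6) ≈ 2.5690, h(3.8) ≈ 2.6077, h(4) ≈ 2.6458, h(4.2) ≈ 2.6833, h(4.4) ≈ 2.7203, h(4.6) ≈ 2.7568, h(4.8) ≈ 2.7928, h(5) ≈ 2.8284.
Sum = Δu · [h(3.2) + h(3.4) + h(3.6) + ...].
Sum ≈ 5.3248.

5.3248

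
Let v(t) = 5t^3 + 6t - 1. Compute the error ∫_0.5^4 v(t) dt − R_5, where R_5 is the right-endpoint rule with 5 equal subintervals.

Exact integral: ∫_0.5^4 v(t) dt = 363.671875.
R_5 = 492.45.
Error = 363.671875 − 492.45 = -128.778125.

-128.778125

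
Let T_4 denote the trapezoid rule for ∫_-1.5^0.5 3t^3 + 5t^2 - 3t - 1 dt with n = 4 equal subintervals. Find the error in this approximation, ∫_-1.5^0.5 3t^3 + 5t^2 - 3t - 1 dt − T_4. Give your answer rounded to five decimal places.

Exact integral: ∫_-1.5^0.5 f(t) dt ≈ 3.0833333.
T_4 = 3.125.
Error ≈ 3.0833333 − 3.125 ≈ -0.04167.

-0.04167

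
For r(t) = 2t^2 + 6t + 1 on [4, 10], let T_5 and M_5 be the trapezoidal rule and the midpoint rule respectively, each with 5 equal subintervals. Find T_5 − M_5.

4.32

T_5 = 884.88.
M_5 = 880.56.
T_5 − M_5 = 4.32.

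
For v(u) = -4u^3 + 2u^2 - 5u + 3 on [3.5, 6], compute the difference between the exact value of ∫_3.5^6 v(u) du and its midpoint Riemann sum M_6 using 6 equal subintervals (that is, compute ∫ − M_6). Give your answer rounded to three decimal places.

Exact integral: ∫_3.5^6 v(u) du ≈ -1082.39583.
M_6 ≈ -1080.40654.
Error ≈ -1082.39583 − (-1080.40654) ≈ -1.989.

-1.989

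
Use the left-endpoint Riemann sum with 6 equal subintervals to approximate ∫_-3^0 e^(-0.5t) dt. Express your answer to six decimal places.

Δt = (0 − (-3))/6 = 0.5.
Left endpoints: -3, -2.5, -2, -1.5, -1, -0.5.
f(-3) ≈ 4.481689, f(-2.5) ≈ 3.490343, f(-2) ≈ 2.718282, f(-1.5) ≈ 2.117000, f(-1) ≈ 1.648721, f(-0.5) ≈ 1.284025.
Sum = Δt · [f(-3) + f(-2.5) + f(-2) + ...].
Sum ≈ 7.870030.

7.870030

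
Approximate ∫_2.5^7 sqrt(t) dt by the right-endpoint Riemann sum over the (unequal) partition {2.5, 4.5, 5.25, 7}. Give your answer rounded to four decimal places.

Subinterval widths: 2, 0.75, 1.75.
Right endpoints: 4.5, 5.25, 7.
f(4.5) ≈ 2.1213, f(5.25) ≈ 2.2913, f(7) ≈ 2.6458.
Sum = Σ Δt_i · f(t_i).
Sum ≈ 10.5912.

10.5912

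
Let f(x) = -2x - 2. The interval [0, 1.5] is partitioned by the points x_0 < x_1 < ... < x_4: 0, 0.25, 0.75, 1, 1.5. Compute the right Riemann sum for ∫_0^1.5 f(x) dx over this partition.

-5.875

Subinterval widths: 0.25, 0.5, 0.25, 0.5.
Right endpoints: 0.25, 0.75, 1, 1.5.
f(0.25) = -2.5, f(0.75) = -3.5, f(1) = -4, f(1.5) = -5.
Sum = Σ Δx_i · f(x_i).
Sum = -5.875.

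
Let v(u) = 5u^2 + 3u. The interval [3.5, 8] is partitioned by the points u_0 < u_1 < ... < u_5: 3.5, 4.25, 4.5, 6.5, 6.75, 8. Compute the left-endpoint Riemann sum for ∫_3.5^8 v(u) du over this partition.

676.84375

Subinterval widths: 0.75, 0.25, 2, 0.25, 1.25.
Left endpoints: 3.5, 4.25, 4.5, 6.5, 6.75.
v(3.5) = 71.75, v(4.25) = 103.0625, v(4.5) = 114.75, v(6.5) = 230.75, v(6.75) = 248.0625.
Sum = Σ Δu_i · v(u_i).
Sum = 676.84375.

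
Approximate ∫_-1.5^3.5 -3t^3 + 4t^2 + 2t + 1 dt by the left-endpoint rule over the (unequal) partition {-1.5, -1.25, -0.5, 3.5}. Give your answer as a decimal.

17.73828125

Subinterval widths: 0.25, 0.75, 4.
Left endpoints: -1.5, -1.25, -0.5.
f(-1.5) = 17.125, f(-1.25) = 10.609375, f(-0.5) = 1.375.
Sum = Σ Δt_i · f(t_i).
Sum = 17.73828125.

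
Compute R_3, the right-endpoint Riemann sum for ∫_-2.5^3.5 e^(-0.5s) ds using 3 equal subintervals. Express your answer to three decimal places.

Δs = (3.5 − (-2.5))/3 = 2.
Right endpoints: -0.5, 1.5, 3.5.
f(-0.5) ≈ 1.284, f(1.5) ≈ 0.472, f(3.5) ≈ 0.174.
Sum = Δs · [f(-0.5) + f(1.5) + f(3.5)].
Sum ≈ 3.860.

3.860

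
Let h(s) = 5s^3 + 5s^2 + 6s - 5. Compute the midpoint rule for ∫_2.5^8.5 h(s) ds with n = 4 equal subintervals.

Δs = (8.5 − 2.5)/4 = 1.5.
Midpoints: 3.25, 4.75, 6.25, 7.75.
h(3.25) = 238.953125, h(4.75) = 672.171875, h(6.25) = 1448.515625, h(7.75) = 2669.234375.
Sum = Δs · [h(3.25) + h(4.75) + h(6.25) + h(7.75)].
Sum = 7543.3125.

7543.3125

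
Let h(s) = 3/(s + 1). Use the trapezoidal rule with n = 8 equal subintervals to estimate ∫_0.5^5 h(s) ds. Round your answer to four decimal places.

4.1914

Δs = (5 − 0.5)/8 = 0.5625.
h(0.5) = 2, h(1.0625) = 16/11, h(1.625) = 8/7, h(2.1875) = 16/17, h(2.75) = 0.8, h(3.3125) = 16/23, h(3.875) = 8/13, h(4.4375) = 16/29, h(5) = 0.5.
T_8 = (Δs/2)·[h(s_0) + 2h(s_1) + ... + 2h(s_{7}) + h(s_8)].
Sum ≈ 4.1914.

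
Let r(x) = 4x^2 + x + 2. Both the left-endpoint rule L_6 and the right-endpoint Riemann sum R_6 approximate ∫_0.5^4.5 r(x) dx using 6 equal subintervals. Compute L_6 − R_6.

L_6 ≈ 112.5185185.
R_6 ≈ 168.5185185.
L_6 − R_6 = -56.

-56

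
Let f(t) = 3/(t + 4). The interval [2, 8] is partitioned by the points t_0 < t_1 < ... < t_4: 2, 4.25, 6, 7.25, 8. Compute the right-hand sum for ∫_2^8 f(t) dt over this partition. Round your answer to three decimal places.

Subinterval widths: 2.25, 1.75, 1.25, 0.75.
Right endpoints: 4.25, 6, 7.25, 8.
f(4.25) = 4/11, f(6) = 0.3, f(7.25) = 4/15, f(8) = 0.25.
Sum = Σ Δt_i · f(t_i).
Sum ≈ 1.864.

1.864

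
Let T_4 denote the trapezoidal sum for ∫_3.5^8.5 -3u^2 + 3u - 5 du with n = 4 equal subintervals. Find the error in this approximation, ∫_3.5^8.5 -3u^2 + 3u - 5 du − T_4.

3.90625

Exact integral: ∫_3.5^8.5 f(u) du = -506.25.
T_4 = -510.15625.
Error = -506.25 − (-510.15625) = 3.90625.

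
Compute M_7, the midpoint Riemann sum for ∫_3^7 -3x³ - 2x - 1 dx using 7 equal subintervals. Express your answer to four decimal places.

-1779.1020

Δx = (7 − 3)/7 = 4/7.
Midpoints: 23/7, 27/7, 31/7, 5, 39/7, 43/7, 47/7.
f(23/7) = -39098/343, f(27/7) = -62038/343, f(31/7) = -92754/343, f(5) = -386, f(39/7) = -182122/343, f(43/7) = -243078/343, f(47/7) = -316418/343.
Sum = Δx · [f(23/7) + f(27/7) + f(31/7) + ...].
Sum ≈ -1779.1020.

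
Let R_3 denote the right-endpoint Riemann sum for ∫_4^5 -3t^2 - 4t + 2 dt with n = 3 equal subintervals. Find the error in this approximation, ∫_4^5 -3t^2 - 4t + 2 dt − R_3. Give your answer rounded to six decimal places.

5.222222

Exact integral: ∫_4^5 f(t) dt = -77.
R_3 ≈ -82.22222222.
Error ≈ -77 − (-82.22222222) ≈ 5.222222.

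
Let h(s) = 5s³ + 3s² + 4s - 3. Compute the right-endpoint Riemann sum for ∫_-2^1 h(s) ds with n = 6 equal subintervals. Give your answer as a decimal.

Δs = (1 − (-2))/6 = 0.5.
Right endpoints: -1.5, -1, -0.5, 0, 0.5, 1.
h(-1.5) = -19.125, h(-1) = -9, h(-0.5) = -4.875, h(0) = -3, h(0.5) = 0.375, h(1) = 9.
Sum = Δs · [h(-1.5) + h(-1) + h(-0.5) + ...].
Sum = -13.3125.

-13.3125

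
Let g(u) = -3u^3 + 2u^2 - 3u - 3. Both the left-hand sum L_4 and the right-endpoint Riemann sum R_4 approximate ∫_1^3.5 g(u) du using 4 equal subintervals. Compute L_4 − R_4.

L_4 ≈ -76.65527344.
R_4 ≈ -145.79589844.
L_4 − R_4 = 69.140625.

69.140625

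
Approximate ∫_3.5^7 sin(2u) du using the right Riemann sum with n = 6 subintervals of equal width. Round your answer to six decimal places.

Δu = (7 − 3.5)/6 = 7/12.
Right endpoints: 49/12, 14/3, 5.25, 35/6, 77/12, 7.
f(49/12) ≈ 0.951511, f(14/3) ≈ 0.091317, f(5.25) ≈ -0.879696, f(35/6) ≈ -0.783143, f(77/12) ≈ 0.263803, f(7) ≈ 0.990607.
Sum = Δu · [f(49/12) + f(14/3) + f(5.25) + ...].
Sum ≈ 0.370067.

0.370067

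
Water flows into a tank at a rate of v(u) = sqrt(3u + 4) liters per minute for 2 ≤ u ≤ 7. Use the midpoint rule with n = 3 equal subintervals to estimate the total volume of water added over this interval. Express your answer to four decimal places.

Δu = (7 − 2)/3 = 5/3.
Midpoints: 17/6, 4.5, 37/6.
v(17/6) ≈ 3.5355, v(4.5) ≈ 4.1833, v(37/6) ≈ 4.7434.
Sum = Δu · [v(17/6) + v(4.5) + v(37/6)].
Sum ≈ 20.7704.

20.7704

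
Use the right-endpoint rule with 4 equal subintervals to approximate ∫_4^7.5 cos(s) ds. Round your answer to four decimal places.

2.0229

Δs = (7.5 − 4)/4 = 0.875.
Right endpoints: 4.875, 5.75, 6.625, 7.5.
f(4.875) ≈ 0.1619, f(5.75) ≈ 0.8612, f(6.625) ≈ 0.9421, f(7.5) ≈ 0.3466.
Sum = Δs · [f(4.875) + f(5.75) + f(6.625) + f(7.5)].
Sum ≈ 2.0229.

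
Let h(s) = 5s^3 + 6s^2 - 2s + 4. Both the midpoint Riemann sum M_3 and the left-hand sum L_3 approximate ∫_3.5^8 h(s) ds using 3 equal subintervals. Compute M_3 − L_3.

1751.8359375

M_3 = 5759.0859375.
L_3 = 4007.25.
M_3 − L_3 = 1751.8359375.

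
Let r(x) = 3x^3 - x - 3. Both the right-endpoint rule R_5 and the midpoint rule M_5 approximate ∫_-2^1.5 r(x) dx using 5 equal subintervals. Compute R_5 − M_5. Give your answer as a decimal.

R_5 = -7.7525.
M_5 = -17.5065625.
R_5 − M_5 = 9.7540625.

9.7540625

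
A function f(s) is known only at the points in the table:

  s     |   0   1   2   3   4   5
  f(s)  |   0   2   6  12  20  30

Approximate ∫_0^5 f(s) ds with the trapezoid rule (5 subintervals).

Δs = 1.
T_5 = (1/2)·[0 + 2·2 + 2·6 + 2·12 + 2·20 + 30] = 55.

55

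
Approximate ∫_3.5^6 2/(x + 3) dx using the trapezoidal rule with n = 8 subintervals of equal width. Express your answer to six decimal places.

Δx = (6 − 3.5)/8 = 0.3125.
f(3.5) = 4/13, f(3.8125) = 32/109, f(4.125) = 16/57, f(4.4375) = 32/119, f(4.75) = 8/31, f(5.0625) = 32/129, f(5.375) = 16/67, f(5.6875) = 32/139, f(6) = 2/9.
T_8 = (Δx/2)·[f(x_0) + 2f(x_1) + ... + 2f(x_{7}) + f(x_8)].
Sum ≈ 0.651029.

0.651029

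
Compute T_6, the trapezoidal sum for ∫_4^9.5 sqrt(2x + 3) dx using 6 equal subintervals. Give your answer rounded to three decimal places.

22.229

Δx = (9.5 − 4)/6 = 11/12.
f(4) ≈ 3.317, f(59/12) ≈ 3.582, f(35/6) ≈ 3.830, f(6.75) ≈ 4.062, f(23/3) ≈ 4.282, f(103/12) ≈ 4.491, f(9.5) ≈ 4.690.
T_6 = (Δx/2)·[f(x_0) + 2f(x_1) + ... + 2f(x_{5}) + f(x_6)].
Sum ≈ 22.229.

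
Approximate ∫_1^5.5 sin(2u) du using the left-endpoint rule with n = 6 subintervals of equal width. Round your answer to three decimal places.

0.547

Δu = (5.5 − 1)/6 = 0.75.
Left endpoints: 1, 1.75, 2.5, 3.25, 4, 4.75.
f(1) ≈ 0.909, f(1.75) ≈ -0.351, f(2.5) ≈ -0.959, f(3.25) ≈ 0.215, f(4) ≈ 0.989, f(4.75) ≈ -0.075.
Sum = Δu · [f(1) + f(1.75) + f(2.5) + ...].
Sum ≈ 0.547.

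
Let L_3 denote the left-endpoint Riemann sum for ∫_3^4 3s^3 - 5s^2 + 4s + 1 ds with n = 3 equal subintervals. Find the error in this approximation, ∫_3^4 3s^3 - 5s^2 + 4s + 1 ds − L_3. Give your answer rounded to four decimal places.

Exact integral: ∫_3^4 f(s) ds ≈ 84.583333.
L_3 ≈ 71.740741.
Error ≈ 84.583333 − 71.740741 ≈ 12.8426.

12.8426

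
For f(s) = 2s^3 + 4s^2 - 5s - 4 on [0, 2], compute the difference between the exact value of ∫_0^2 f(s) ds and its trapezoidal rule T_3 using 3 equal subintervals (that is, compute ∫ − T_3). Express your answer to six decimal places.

Exact integral: ∫_0^2 f(s) ds ≈ 0.66666667.
T_3 ≈ 2.14814815.
Error ≈ 0.66666667 − 2.14814815 ≈ -1.481481.

-1.481481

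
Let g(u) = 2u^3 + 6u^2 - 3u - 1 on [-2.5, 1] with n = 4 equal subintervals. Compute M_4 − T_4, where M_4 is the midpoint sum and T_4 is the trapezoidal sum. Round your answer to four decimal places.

M_4 ≈ 18.258789.
T_4 ≈ 19.263672.
M_4 − T_4 ≈ -1.0049.

-1.0049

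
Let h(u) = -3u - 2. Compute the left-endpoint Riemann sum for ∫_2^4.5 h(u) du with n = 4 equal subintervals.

-27.03125

Δu = (4.5 − 2)/4 = 0.625.
Left endpoints: 2, 2.625, 3.25, 3.875.
h(2) = -8, h(2.625) = -9.875, h(3.25) = -11.75, h(3.875) = -13.625.
Sum = Δu · [h(2) + h(2.625) + h(3.25) + h(3.875)].
Sum = -27.03125.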